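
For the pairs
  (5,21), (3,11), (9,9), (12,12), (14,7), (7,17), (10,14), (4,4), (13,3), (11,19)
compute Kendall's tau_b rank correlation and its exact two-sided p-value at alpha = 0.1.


Step 1: Enumerate the 45 unordered pairs (i,j) with i<j and classify each by sign(x_j-x_i) * sign(y_j-y_i).
  (1,2):dx=-2,dy=-10->C; (1,3):dx=+4,dy=-12->D; (1,4):dx=+7,dy=-9->D; (1,5):dx=+9,dy=-14->D
  (1,6):dx=+2,dy=-4->D; (1,7):dx=+5,dy=-7->D; (1,8):dx=-1,dy=-17->C; (1,9):dx=+8,dy=-18->D
  (1,10):dx=+6,dy=-2->D; (2,3):dx=+6,dy=-2->D; (2,4):dx=+9,dy=+1->C; (2,5):dx=+11,dy=-4->D
  (2,6):dx=+4,dy=+6->C; (2,7):dx=+7,dy=+3->C; (2,8):dx=+1,dy=-7->D; (2,9):dx=+10,dy=-8->D
  (2,10):dx=+8,dy=+8->C; (3,4):dx=+3,dy=+3->C; (3,5):dx=+5,dy=-2->D; (3,6):dx=-2,dy=+8->D
  (3,7):dx=+1,dy=+5->C; (3,8):dx=-5,dy=-5->C; (3,9):dx=+4,dy=-6->D; (3,10):dx=+2,dy=+10->C
  (4,5):dx=+2,dy=-5->D; (4,6):dx=-5,dy=+5->D; (4,7):dx=-2,dy=+2->D; (4,8):dx=-8,dy=-8->C
  (4,9):dx=+1,dy=-9->D; (4,10):dx=-1,dy=+7->D; (5,6):dx=-7,dy=+10->D; (5,7):dx=-4,dy=+7->D
  (5,8):dx=-10,dy=-3->C; (5,9):dx=-1,dy=-4->C; (5,10):dx=-3,dy=+12->D; (6,7):dx=+3,dy=-3->D
  (6,8):dx=-3,dy=-13->C; (6,9):dx=+6,dy=-14->D; (6,10):dx=+4,dy=+2->C; (7,8):dx=-6,dy=-10->C
  (7,9):dx=+3,dy=-11->D; (7,10):dx=+1,dy=+5->C; (8,9):dx=+9,dy=-1->D; (8,10):dx=+7,dy=+15->C
  (9,10):dx=-2,dy=+16->D
Step 2: C = 18, D = 27, total pairs = 45.
Step 3: tau = (C - D)/(n(n-1)/2) = (18 - 27)/45 = -0.200000.
Step 4: Exact two-sided p-value (enumerate n! = 3628800 permutations of y under H0): p = 0.484313.
Step 5: alpha = 0.1. fail to reject H0.

tau_b = -0.2000 (C=18, D=27), p = 0.484313, fail to reject H0.


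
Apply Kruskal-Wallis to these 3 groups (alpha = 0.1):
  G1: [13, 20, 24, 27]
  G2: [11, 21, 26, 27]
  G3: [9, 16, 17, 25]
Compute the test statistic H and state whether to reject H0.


Step 1: Combine all N = 12 observations and assign midranks.
sorted (value, group, rank): (9,G3,1), (11,G2,2), (13,G1,3), (16,G3,4), (17,G3,5), (20,G1,6), (21,G2,7), (24,G1,8), (25,G3,9), (26,G2,10), (27,G1,11.5), (27,G2,11.5)
Step 2: Sum ranks within each group.
R_1 = 28.5 (n_1 = 4)
R_2 = 30.5 (n_2 = 4)
R_3 = 19 (n_3 = 4)
Step 3: H = 12/(N(N+1)) * sum(R_i^2/n_i) - 3(N+1)
     = 12/(12*13) * (28.5^2/4 + 30.5^2/4 + 19^2/4) - 3*13
     = 0.076923 * 525.875 - 39
     = 1.451923.
Step 4: Ties present; correction factor C = 1 - 6/(12^3 - 12) = 0.996503. Corrected H = 1.451923 / 0.996503 = 1.457018.
Step 5: Under H0, H ~ chi^2(2); p-value = 0.482628.
Step 6: alpha = 0.1. fail to reject H0.

H = 1.4570, df = 2, p = 0.482628, fail to reject H0.


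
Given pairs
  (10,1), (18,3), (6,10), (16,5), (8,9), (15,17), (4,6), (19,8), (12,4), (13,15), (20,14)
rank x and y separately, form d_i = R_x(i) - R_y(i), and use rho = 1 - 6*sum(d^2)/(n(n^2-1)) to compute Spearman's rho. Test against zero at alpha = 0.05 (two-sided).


Step 1: Rank x and y separately (midranks; no ties here).
rank(x): 10->4, 18->9, 6->2, 16->8, 8->3, 15->7, 4->1, 19->10, 12->5, 13->6, 20->11
rank(y): 1->1, 3->2, 10->8, 5->4, 9->7, 17->11, 6->5, 8->6, 4->3, 15->10, 14->9
Step 2: d_i = R_x(i) - R_y(i); compute d_i^2.
  (4-1)^2=9, (9-2)^2=49, (2-8)^2=36, (8-4)^2=16, (3-7)^2=16, (7-11)^2=16, (1-5)^2=16, (10-6)^2=16, (5-3)^2=4, (6-10)^2=16, (11-9)^2=4
sum(d^2) = 198.
Step 3: rho = 1 - 6*198 / (11*(11^2 - 1)) = 1 - 1188/1320 = 0.100000.
Step 4: Under H0, t = rho * sqrt((n-2)/(1-rho^2)) = 0.3015 ~ t(9).
Step 5: Two-sided p-value from the t-distribution with 9 df = 0.769875.
Step 6: alpha = 0.05. fail to reject H0.

rho = 0.1000, p = 0.769875, fail to reject H0 at alpha = 0.05.


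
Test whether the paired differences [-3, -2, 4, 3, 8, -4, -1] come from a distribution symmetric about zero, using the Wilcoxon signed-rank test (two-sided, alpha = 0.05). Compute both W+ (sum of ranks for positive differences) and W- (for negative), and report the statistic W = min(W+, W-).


Step 1: Drop any zero differences (none here) and take |d_i|.
|d| = [3, 2, 4, 3, 8, 4, 1]
Step 2: Midrank |d_i| (ties get averaged ranks).
ranks: |3|->3.5, |2|->2, |4|->5.5, |3|->3.5, |8|->7, |4|->5.5, |1|->1
Step 3: Attach original signs; sum ranks with positive sign and with negative sign.
W+ = 5.5 + 3.5 + 7 = 16
W- = 3.5 + 2 + 5.5 + 1 = 12
(Check: W+ + W- = 28 should equal n(n+1)/2 = 28.)
Step 4: Test statistic W = min(W+, W-) = 12.
Step 5: Ties in |d|, so use the tie-corrected normal approximation.
        E[W] = n(n+1)/4 = 7*8/4 = 14.
        Tie groups: |d|=3 (t=2), |d|=4 (t=2); sum(t^3 - t) = 12.
        Var[W] = n(n+1)(2n+1)/24 - sum(t^3-t)/48 = 840/24 - 12/48 = 34.75.
        z = (W - E[W]) / sqrt(Var[W]) = (12 - 14) / 5.8949 = -0.3393.
        Two-sided p = 2*Phi(z) = 0.734402.
Step 6: alpha = 0.05. fail to reject H0.

W+ = 16, W- = 12, W = min = 12, p = 0.734402, fail to reject H0.


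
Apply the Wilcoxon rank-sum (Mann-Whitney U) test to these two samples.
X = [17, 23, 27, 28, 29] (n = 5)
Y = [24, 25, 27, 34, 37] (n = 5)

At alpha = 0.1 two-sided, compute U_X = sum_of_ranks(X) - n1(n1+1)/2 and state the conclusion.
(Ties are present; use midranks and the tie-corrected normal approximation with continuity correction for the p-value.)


Step 1: Combine and sort all 10 observations; assign midranks.
sorted (value, group): (17,X), (23,X), (24,Y), (25,Y), (27,X), (27,Y), (28,X), (29,X), (34,Y), (37,Y)
ranks: 17->1, 23->2, 24->3, 25->4, 27->5.5, 27->5.5, 28->7, 29->8, 34->9, 37->10
Step 2: Rank sum for X: R1 = 1 + 2 + 5.5 + 7 + 8 = 23.5.
Step 3: U_X = R1 - n1(n1+1)/2 = 23.5 - 5*6/2 = 23.5 - 15 = 8.5.
       U_Y = n1*n2 - U_X = 25 - 8.5 = 16.5.
Step 4: Ties are present, so use the tie-corrected normal approximation (with continuity correction) for the p-value.
Step 5: p-value = 0.463344; compare to alpha = 0.1. fail to reject H0.

U_X = 8.5, p = 0.463344, fail to reject H0 at alpha = 0.1.


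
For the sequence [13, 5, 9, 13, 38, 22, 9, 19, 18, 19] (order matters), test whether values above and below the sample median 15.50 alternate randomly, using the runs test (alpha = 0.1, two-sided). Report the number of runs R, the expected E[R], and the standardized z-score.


Step 1: Compute median = 15.50; label A = above, B = below.
Labels in order: BBBBAABAAA  (n_A = 5, n_B = 5)
Step 2: Count runs R = 4.
Step 3: Under H0 (random ordering), E[R] = 2*n_A*n_B/(n_A+n_B) + 1 = 2*5*5/10 + 1 = 6.0000.
        Var[R] = 2*n_A*n_B*(2*n_A*n_B - n_A - n_B) / ((n_A+n_B)^2 * (n_A+n_B-1)) = 2000/900 = 2.2222.
        SD[R] = 1.4907.
Step 4: Continuity-corrected z = (R + 0.5 - E[R]) / SD[R] = (4 + 0.5 - 6.0000) / 1.4907 = -1.0062.
Step 5: Two-sided p-value via normal approximation = 2*(1 - Phi(|z|)) = 0.314305.
Step 6: alpha = 0.1. fail to reject H0.

R = 4, z = -1.0062, p = 0.314305, fail to reject H0.


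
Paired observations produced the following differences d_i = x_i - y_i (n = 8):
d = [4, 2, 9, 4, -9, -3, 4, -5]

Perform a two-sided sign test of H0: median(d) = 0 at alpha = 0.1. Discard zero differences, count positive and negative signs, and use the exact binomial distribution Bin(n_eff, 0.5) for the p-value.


Step 1: Discard zero differences. Original n = 8; n_eff = number of nonzero differences = 8.
Nonzero differences (with sign): +4, +2, +9, +4, -9, -3, +4, -5
Step 2: Count signs: positive = 5, negative = 3.
Step 3: Under H0: P(positive) = 0.5, so the number of positives S ~ Bin(8, 0.5).
Step 4: Two-sided exact p-value = sum of Bin(8,0.5) probabilities at or below the observed probability = 0.726562.
Step 5: alpha = 0.1. fail to reject H0.

n_eff = 8, pos = 5, neg = 3, p = 0.726562, fail to reject H0.


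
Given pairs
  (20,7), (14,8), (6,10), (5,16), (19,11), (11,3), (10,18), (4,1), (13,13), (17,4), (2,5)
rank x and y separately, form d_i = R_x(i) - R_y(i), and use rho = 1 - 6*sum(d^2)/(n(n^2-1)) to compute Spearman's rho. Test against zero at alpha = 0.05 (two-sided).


Step 1: Rank x and y separately (midranks; no ties here).
rank(x): 20->11, 14->8, 6->4, 5->3, 19->10, 11->6, 10->5, 4->2, 13->7, 17->9, 2->1
rank(y): 7->5, 8->6, 10->7, 16->10, 11->8, 3->2, 18->11, 1->1, 13->9, 4->3, 5->4
Step 2: d_i = R_x(i) - R_y(i); compute d_i^2.
  (11-5)^2=36, (8-6)^2=4, (4-7)^2=9, (3-10)^2=49, (10-8)^2=4, (6-2)^2=16, (5-11)^2=36, (2-1)^2=1, (7-9)^2=4, (9-3)^2=36, (1-4)^2=9
sum(d^2) = 204.
Step 3: rho = 1 - 6*204 / (11*(11^2 - 1)) = 1 - 1224/1320 = 0.072727.
Step 4: Under H0, t = rho * sqrt((n-2)/(1-rho^2)) = 0.2188 ~ t(9).
Step 5: Two-sided p-value from the t-distribution with 9 df = 0.831716.
Step 6: alpha = 0.05. fail to reject H0.

rho = 0.0727, p = 0.831716, fail to reject H0 at alpha = 0.05.


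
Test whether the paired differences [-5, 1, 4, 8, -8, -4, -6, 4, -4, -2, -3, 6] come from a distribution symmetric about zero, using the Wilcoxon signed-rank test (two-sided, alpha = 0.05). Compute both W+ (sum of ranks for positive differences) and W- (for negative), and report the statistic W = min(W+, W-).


Step 1: Drop any zero differences (none here) and take |d_i|.
|d| = [5, 1, 4, 8, 8, 4, 6, 4, 4, 2, 3, 6]
Step 2: Midrank |d_i| (ties get averaged ranks).
ranks: |5|->8, |1|->1, |4|->5.5, |8|->11.5, |8|->11.5, |4|->5.5, |6|->9.5, |4|->5.5, |4|->5.5, |2|->2, |3|->3, |6|->9.5
Step 3: Attach original signs; sum ranks with positive sign and with negative sign.
W+ = 1 + 5.5 + 11.5 + 5.5 + 9.5 = 33
W- = 8 + 11.5 + 5.5 + 9.5 + 5.5 + 2 + 3 = 45
(Check: W+ + W- = 78 should equal n(n+1)/2 = 78.)
Step 4: Test statistic W = min(W+, W-) = 33.
Step 5: Ties in |d|, so use the tie-corrected normal approximation.
        E[W] = n(n+1)/4 = 12*13/4 = 39.
        Tie groups: |d|=4 (t=4), |d|=6 (t=2), |d|=8 (t=2); sum(t^3 - t) = 72.
        Var[W] = n(n+1)(2n+1)/24 - sum(t^3-t)/48 = 3900/24 - 72/48 = 161.
        z = (W - E[W]) / sqrt(Var[W]) = (33 - 39) / 12.6886 = -0.4729.
        Two-sided p = 2*Phi(z) = 0.636309.
Step 6: alpha = 0.05. fail to reject H0.

W+ = 33, W- = 45, W = min = 33, p = 0.636309, fail to reject H0.


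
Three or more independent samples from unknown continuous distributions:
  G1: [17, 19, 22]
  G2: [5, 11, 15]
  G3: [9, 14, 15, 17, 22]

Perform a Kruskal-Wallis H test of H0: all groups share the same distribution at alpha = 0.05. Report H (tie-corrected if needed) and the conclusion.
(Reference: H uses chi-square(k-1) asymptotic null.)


Step 1: Combine all N = 11 observations and assign midranks.
sorted (value, group, rank): (5,G2,1), (9,G3,2), (11,G2,3), (14,G3,4), (15,G2,5.5), (15,G3,5.5), (17,G1,7.5), (17,G3,7.5), (19,G1,9), (22,G1,10.5), (22,G3,10.5)
Step 2: Sum ranks within each group.
R_1 = 27 (n_1 = 3)
R_2 = 9.5 (n_2 = 3)
R_3 = 29.5 (n_3 = 5)
Step 3: H = 12/(N(N+1)) * sum(R_i^2/n_i) - 3(N+1)
     = 12/(11*12) * (27^2/3 + 9.5^2/3 + 29.5^2/5) - 3*12
     = 0.090909 * 447.133 - 36
     = 4.648485.
Step 4: Ties present; correction factor C = 1 - 18/(11^3 - 11) = 0.986364. Corrected H = 4.648485 / 0.986364 = 4.712750.
Step 5: Under H0, H ~ chi^2(2); p-value = 0.094763.
Step 6: alpha = 0.05. fail to reject H0.

H = 4.7127, df = 2, p = 0.094763, fail to reject H0.


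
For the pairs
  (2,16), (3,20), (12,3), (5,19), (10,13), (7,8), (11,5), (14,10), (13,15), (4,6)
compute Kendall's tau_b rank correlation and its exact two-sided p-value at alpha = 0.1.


Step 1: Enumerate the 45 unordered pairs (i,j) with i<j and classify each by sign(x_j-x_i) * sign(y_j-y_i).
  (1,2):dx=+1,dy=+4->C; (1,3):dx=+10,dy=-13->D; (1,4):dx=+3,dy=+3->C; (1,5):dx=+8,dy=-3->D
  (1,6):dx=+5,dy=-8->D; (1,7):dx=+9,dy=-11->D; (1,8):dx=+12,dy=-6->D; (1,9):dx=+11,dy=-1->D
  (1,10):dx=+2,dy=-10->D; (2,3):dx=+9,dy=-17->D; (2,4):dx=+2,dy=-1->D; (2,5):dx=+7,dy=-7->D
  (2,6):dx=+4,dy=-12->D; (2,7):dx=+8,dy=-15->D; (2,8):dx=+11,dy=-10->D; (2,9):dx=+10,dy=-5->D
  (2,10):dx=+1,dy=-14->D; (3,4):dx=-7,dy=+16->D; (3,5):dx=-2,dy=+10->D; (3,6):dx=-5,dy=+5->D
  (3,7):dx=-1,dy=+2->D; (3,8):dx=+2,dy=+7->C; (3,9):dx=+1,dy=+12->C; (3,10):dx=-8,dy=+3->D
  (4,5):dx=+5,dy=-6->D; (4,6):dx=+2,dy=-11->D; (4,7):dx=+6,dy=-14->D; (4,8):dx=+9,dy=-9->D
  (4,9):dx=+8,dy=-4->D; (4,10):dx=-1,dy=-13->C; (5,6):dx=-3,dy=-5->C; (5,7):dx=+1,dy=-8->D
  (5,8):dx=+4,dy=-3->D; (5,9):dx=+3,dy=+2->C; (5,10):dx=-6,dy=-7->C; (6,7):dx=+4,dy=-3->D
  (6,8):dx=+7,dy=+2->C; (6,9):dx=+6,dy=+7->C; (6,10):dx=-3,dy=-2->C; (7,8):dx=+3,dy=+5->C
  (7,9):dx=+2,dy=+10->C; (7,10):dx=-7,dy=+1->D; (8,9):dx=-1,dy=+5->D; (8,10):dx=-10,dy=-4->C
  (9,10):dx=-9,dy=-9->C
Step 2: C = 15, D = 30, total pairs = 45.
Step 3: tau = (C - D)/(n(n-1)/2) = (15 - 30)/45 = -0.333333.
Step 4: Exact two-sided p-value (enumerate n! = 3628800 permutations of y under H0): p = 0.216373.
Step 5: alpha = 0.1. fail to reject H0.

tau_b = -0.3333 (C=15, D=30), p = 0.216373, fail to reject H0.


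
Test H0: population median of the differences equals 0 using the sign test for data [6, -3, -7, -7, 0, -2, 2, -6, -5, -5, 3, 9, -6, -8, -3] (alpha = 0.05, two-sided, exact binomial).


Step 1: Discard zero differences. Original n = 15; n_eff = number of nonzero differences = 14.
Nonzero differences (with sign): +6, -3, -7, -7, -2, +2, -6, -5, -5, +3, +9, -6, -8, -3
Step 2: Count signs: positive = 4, negative = 10.
Step 3: Under H0: P(positive) = 0.5, so the number of positives S ~ Bin(14, 0.5).
Step 4: Two-sided exact p-value = sum of Bin(14,0.5) probabilities at or below the observed probability = 0.179565.
Step 5: alpha = 0.05. fail to reject H0.

n_eff = 14, pos = 4, neg = 10, p = 0.179565, fail to reject H0.


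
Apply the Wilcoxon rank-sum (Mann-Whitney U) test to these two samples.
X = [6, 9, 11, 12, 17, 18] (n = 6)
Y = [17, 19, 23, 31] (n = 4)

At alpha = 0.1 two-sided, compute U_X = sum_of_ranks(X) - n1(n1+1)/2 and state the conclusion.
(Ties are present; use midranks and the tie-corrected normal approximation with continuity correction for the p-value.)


Step 1: Combine and sort all 10 observations; assign midranks.
sorted (value, group): (6,X), (9,X), (11,X), (12,X), (17,X), (17,Y), (18,X), (19,Y), (23,Y), (31,Y)
ranks: 6->1, 9->2, 11->3, 12->4, 17->5.5, 17->5.5, 18->7, 19->8, 23->9, 31->10
Step 2: Rank sum for X: R1 = 1 + 2 + 3 + 4 + 5.5 + 7 = 22.5.
Step 3: U_X = R1 - n1(n1+1)/2 = 22.5 - 6*7/2 = 22.5 - 21 = 1.5.
       U_Y = n1*n2 - U_X = 24 - 1.5 = 22.5.
Step 4: Ties are present, so use the tie-corrected normal approximation (with continuity correction) for the p-value.
Step 5: p-value = 0.032476; compare to alpha = 0.1. reject H0.

U_X = 1.5, p = 0.032476, reject H0 at alpha = 0.1.


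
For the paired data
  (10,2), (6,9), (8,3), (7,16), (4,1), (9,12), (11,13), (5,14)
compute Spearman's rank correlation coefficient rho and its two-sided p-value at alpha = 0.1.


Step 1: Rank x and y separately (midranks; no ties here).
rank(x): 10->7, 6->3, 8->5, 7->4, 4->1, 9->6, 11->8, 5->2
rank(y): 2->2, 9->4, 3->3, 16->8, 1->1, 12->5, 13->6, 14->7
Step 2: d_i = R_x(i) - R_y(i); compute d_i^2.
  (7-2)^2=25, (3-4)^2=1, (5-3)^2=4, (4-8)^2=16, (1-1)^2=0, (6-5)^2=1, (8-6)^2=4, (2-7)^2=25
sum(d^2) = 76.
Step 3: rho = 1 - 6*76 / (8*(8^2 - 1)) = 1 - 456/504 = 0.095238.
Step 4: Under H0, t = rho * sqrt((n-2)/(1-rho^2)) = 0.2343 ~ t(6).
Step 5: Two-sided p-value from the t-distribution with 6 df = 0.822505.
Step 6: alpha = 0.1. fail to reject H0.

rho = 0.0952, p = 0.822505, fail to reject H0 at alpha = 0.1.


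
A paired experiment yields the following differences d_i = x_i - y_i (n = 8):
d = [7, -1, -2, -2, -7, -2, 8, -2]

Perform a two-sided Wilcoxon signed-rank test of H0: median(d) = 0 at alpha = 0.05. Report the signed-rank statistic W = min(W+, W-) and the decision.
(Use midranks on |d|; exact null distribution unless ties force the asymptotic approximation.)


Step 1: Drop any zero differences (none here) and take |d_i|.
|d| = [7, 1, 2, 2, 7, 2, 8, 2]
Step 2: Midrank |d_i| (ties get averaged ranks).
ranks: |7|->6.5, |1|->1, |2|->3.5, |2|->3.5, |7|->6.5, |2|->3.5, |8|->8, |2|->3.5
Step 3: Attach original signs; sum ranks with positive sign and with negative sign.
W+ = 6.5 + 8 = 14.5
W- = 1 + 3.5 + 3.5 + 6.5 + 3.5 + 3.5 = 21.5
(Check: W+ + W- = 36 should equal n(n+1)/2 = 36.)
Step 4: Test statistic W = min(W+, W-) = 14.5.
Step 5: Ties in |d|, so use the tie-corrected normal approximation.
        E[W] = n(n+1)/4 = 8*9/4 = 18.
        Tie groups: |d|=2 (t=4), |d|=7 (t=2); sum(t^3 - t) = 66.
        Var[W] = n(n+1)(2n+1)/24 - sum(t^3-t)/48 = 1224/24 - 66/48 = 49.625.
        z = (W - E[W]) / sqrt(Var[W]) = (14.5 - 18) / 7.0445 = -0.4968.
        Two-sided p = 2*Phi(z) = 0.619301.
Step 6: alpha = 0.05. fail to reject H0.

W+ = 14.5, W- = 21.5, W = min = 14.5, p = 0.619301, fail to reject H0.


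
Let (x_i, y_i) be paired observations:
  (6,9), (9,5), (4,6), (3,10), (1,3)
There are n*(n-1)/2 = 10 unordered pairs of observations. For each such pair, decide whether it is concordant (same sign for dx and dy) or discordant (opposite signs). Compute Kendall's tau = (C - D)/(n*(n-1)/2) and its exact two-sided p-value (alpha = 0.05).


Step 1: Enumerate the 10 unordered pairs (i,j) with i<j and classify each by sign(x_j-x_i) * sign(y_j-y_i).
  (1,2):dx=+3,dy=-4->D; (1,3):dx=-2,dy=-3->C; (1,4):dx=-3,dy=+1->D; (1,5):dx=-5,dy=-6->C
  (2,3):dx=-5,dy=+1->D; (2,4):dx=-6,dy=+5->D; (2,5):dx=-8,dy=-2->C; (3,4):dx=-1,dy=+4->D
  (3,5):dx=-3,dy=-3->C; (4,5):dx=-2,dy=-7->C
Step 2: C = 5, D = 5, total pairs = 10.
Step 3: tau = (C - D)/(n(n-1)/2) = (5 - 5)/10 = 0.000000.
Step 4: Exact two-sided p-value (enumerate n! = 120 permutations of y under H0): p = 1.000000.
Step 5: alpha = 0.05. fail to reject H0.

tau_b = 0.0000 (C=5, D=5), p = 1.000000, fail to reject H0.


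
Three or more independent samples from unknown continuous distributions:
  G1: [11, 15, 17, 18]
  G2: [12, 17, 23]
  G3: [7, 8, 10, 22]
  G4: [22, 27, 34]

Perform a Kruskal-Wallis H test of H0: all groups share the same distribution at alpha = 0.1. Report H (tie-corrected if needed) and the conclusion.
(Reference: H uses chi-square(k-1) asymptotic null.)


Step 1: Combine all N = 14 observations and assign midranks.
sorted (value, group, rank): (7,G3,1), (8,G3,2), (10,G3,3), (11,G1,4), (12,G2,5), (15,G1,6), (17,G1,7.5), (17,G2,7.5), (18,G1,9), (22,G3,10.5), (22,G4,10.5), (23,G2,12), (27,G4,13), (34,G4,14)
Step 2: Sum ranks within each group.
R_1 = 26.5 (n_1 = 4)
R_2 = 24.5 (n_2 = 3)
R_3 = 16.5 (n_3 = 4)
R_4 = 37.5 (n_4 = 3)
Step 3: H = 12/(N(N+1)) * sum(R_i^2/n_i) - 3(N+1)
     = 12/(14*15) * (26.5^2/4 + 24.5^2/3 + 16.5^2/4 + 37.5^2/3) - 3*15
     = 0.057143 * 912.458 - 45
     = 7.140476.
Step 4: Ties present; correction factor C = 1 - 12/(14^3 - 14) = 0.995604. Corrected H = 7.140476 / 0.995604 = 7.172001.
Step 5: Under H0, H ~ chi^2(3); p-value = 0.066613.
Step 6: alpha = 0.1. reject H0.

H = 7.1720, df = 3, p = 0.066613, reject H0.


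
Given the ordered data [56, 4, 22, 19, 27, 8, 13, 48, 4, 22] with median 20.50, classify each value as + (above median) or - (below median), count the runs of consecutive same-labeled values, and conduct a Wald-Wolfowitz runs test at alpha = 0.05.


Step 1: Compute median = 20.50; label A = above, B = below.
Labels in order: ABABABBABA  (n_A = 5, n_B = 5)
Step 2: Count runs R = 9.
Step 3: Under H0 (random ordering), E[R] = 2*n_A*n_B/(n_A+n_B) + 1 = 2*5*5/10 + 1 = 6.0000.
        Var[R] = 2*n_A*n_B*(2*n_A*n_B - n_A - n_B) / ((n_A+n_B)^2 * (n_A+n_B-1)) = 2000/900 = 2.2222.
        SD[R] = 1.4907.
Step 4: Continuity-corrected z = (R - 0.5 - E[R]) / SD[R] = (9 - 0.5 - 6.0000) / 1.4907 = 1.6771.
Step 5: Two-sided p-value via normal approximation = 2*(1 - Phi(|z|)) = 0.093533.
Step 6: alpha = 0.05. fail to reject H0.

R = 9, z = 1.6771, p = 0.093533, fail to reject H0.


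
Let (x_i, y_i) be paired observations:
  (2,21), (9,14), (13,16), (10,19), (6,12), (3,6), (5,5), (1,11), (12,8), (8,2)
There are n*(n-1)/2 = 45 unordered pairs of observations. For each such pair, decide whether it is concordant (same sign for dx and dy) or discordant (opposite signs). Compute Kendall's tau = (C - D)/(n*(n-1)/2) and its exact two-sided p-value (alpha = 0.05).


Step 1: Enumerate the 45 unordered pairs (i,j) with i<j and classify each by sign(x_j-x_i) * sign(y_j-y_i).
  (1,2):dx=+7,dy=-7->D; (1,3):dx=+11,dy=-5->D; (1,4):dx=+8,dy=-2->D; (1,5):dx=+4,dy=-9->D
  (1,6):dx=+1,dy=-15->D; (1,7):dx=+3,dy=-16->D; (1,8):dx=-1,dy=-10->C; (1,9):dx=+10,dy=-13->D
  (1,10):dx=+6,dy=-19->D; (2,3):dx=+4,dy=+2->C; (2,4):dx=+1,dy=+5->C; (2,5):dx=-3,dy=-2->C
  (2,6):dx=-6,dy=-8->C; (2,7):dx=-4,dy=-9->C; (2,8):dx=-8,dy=-3->C; (2,9):dx=+3,dy=-6->D
  (2,10):dx=-1,dy=-12->C; (3,4):dx=-3,dy=+3->D; (3,5):dx=-7,dy=-4->C; (3,6):dx=-10,dy=-10->C
  (3,7):dx=-8,dy=-11->C; (3,8):dx=-12,dy=-5->C; (3,9):dx=-1,dy=-8->C; (3,10):dx=-5,dy=-14->C
  (4,5):dx=-4,dy=-7->C; (4,6):dx=-7,dy=-13->C; (4,7):dx=-5,dy=-14->C; (4,8):dx=-9,dy=-8->C
  (4,9):dx=+2,dy=-11->D; (4,10):dx=-2,dy=-17->C; (5,6):dx=-3,dy=-6->C; (5,7):dx=-1,dy=-7->C
  (5,8):dx=-5,dy=-1->C; (5,9):dx=+6,dy=-4->D; (5,10):dx=+2,dy=-10->D; (6,7):dx=+2,dy=-1->D
  (6,8):dx=-2,dy=+5->D; (6,9):dx=+9,dy=+2->C; (6,10):dx=+5,dy=-4->D; (7,8):dx=-4,dy=+6->D
  (7,9):dx=+7,dy=+3->C; (7,10):dx=+3,dy=-3->D; (8,9):dx=+11,dy=-3->D; (8,10):dx=+7,dy=-9->D
  (9,10):dx=-4,dy=-6->C
Step 2: C = 25, D = 20, total pairs = 45.
Step 3: tau = (C - D)/(n(n-1)/2) = (25 - 20)/45 = 0.111111.
Step 4: Exact two-sided p-value (enumerate n! = 3628800 permutations of y under H0): p = 0.727490.
Step 5: alpha = 0.05. fail to reject H0.

tau_b = 0.1111 (C=25, D=20), p = 0.727490, fail to reject H0.


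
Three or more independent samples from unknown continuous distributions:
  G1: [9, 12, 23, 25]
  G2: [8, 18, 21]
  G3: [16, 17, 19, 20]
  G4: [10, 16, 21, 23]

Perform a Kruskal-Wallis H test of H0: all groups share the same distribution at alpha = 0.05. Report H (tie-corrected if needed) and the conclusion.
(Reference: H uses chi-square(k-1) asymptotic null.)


Step 1: Combine all N = 15 observations and assign midranks.
sorted (value, group, rank): (8,G2,1), (9,G1,2), (10,G4,3), (12,G1,4), (16,G3,5.5), (16,G4,5.5), (17,G3,7), (18,G2,8), (19,G3,9), (20,G3,10), (21,G2,11.5), (21,G4,11.5), (23,G1,13.5), (23,G4,13.5), (25,G1,15)
Step 2: Sum ranks within each group.
R_1 = 34.5 (n_1 = 4)
R_2 = 20.5 (n_2 = 3)
R_3 = 31.5 (n_3 = 4)
R_4 = 33.5 (n_4 = 4)
Step 3: H = 12/(N(N+1)) * sum(R_i^2/n_i) - 3(N+1)
     = 12/(15*16) * (34.5^2/4 + 20.5^2/3 + 31.5^2/4 + 33.5^2/4) - 3*16
     = 0.050000 * 966.271 - 48
     = 0.313542.
Step 4: Ties present; correction factor C = 1 - 18/(15^3 - 15) = 0.994643. Corrected H = 0.313542 / 0.994643 = 0.315230.
Step 5: Under H0, H ~ chi^2(3); p-value = 0.957139.
Step 6: alpha = 0.05. fail to reject H0.

H = 0.3152, df = 3, p = 0.957139, fail to reject H0.


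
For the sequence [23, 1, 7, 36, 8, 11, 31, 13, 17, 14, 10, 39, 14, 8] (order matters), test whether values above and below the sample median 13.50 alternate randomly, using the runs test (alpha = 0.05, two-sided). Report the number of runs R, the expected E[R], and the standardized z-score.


Step 1: Compute median = 13.50; label A = above, B = below.
Labels in order: ABBABBABAABAAB  (n_A = 7, n_B = 7)
Step 2: Count runs R = 10.
Step 3: Under H0 (random ordering), E[R] = 2*n_A*n_B/(n_A+n_B) + 1 = 2*7*7/14 + 1 = 8.0000.
        Var[R] = 2*n_A*n_B*(2*n_A*n_B - n_A - n_B) / ((n_A+n_B)^2 * (n_A+n_B-1)) = 8232/2548 = 3.2308.
        SD[R] = 1.7974.
Step 4: Continuity-corrected z = (R - 0.5 - E[R]) / SD[R] = (10 - 0.5 - 8.0000) / 1.7974 = 0.8345.
Step 5: Two-sided p-value via normal approximation = 2*(1 - Phi(|z|)) = 0.403986.
Step 6: alpha = 0.05. fail to reject H0.

R = 10, z = 0.8345, p = 0.403986, fail to reject H0.


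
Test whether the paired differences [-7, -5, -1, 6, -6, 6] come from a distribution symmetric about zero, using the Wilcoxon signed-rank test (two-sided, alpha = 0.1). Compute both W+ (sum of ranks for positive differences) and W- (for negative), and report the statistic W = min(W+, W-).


Step 1: Drop any zero differences (none here) and take |d_i|.
|d| = [7, 5, 1, 6, 6, 6]
Step 2: Midrank |d_i| (ties get averaged ranks).
ranks: |7|->6, |5|->2, |1|->1, |6|->4, |6|->4, |6|->4
Step 3: Attach original signs; sum ranks with positive sign and with negative sign.
W+ = 4 + 4 = 8
W- = 6 + 2 + 1 + 4 = 13
(Check: W+ + W- = 21 should equal n(n+1)/2 = 21.)
Step 4: Test statistic W = min(W+, W-) = 8.
Step 5: Ties in |d|, so use the tie-corrected normal approximation.
        E[W] = n(n+1)/4 = 6*7/4 = 10.5.
        Tie groups: |d|=6 (t=3); sum(t^3 - t) = 24.
        Var[W] = n(n+1)(2n+1)/24 - sum(t^3-t)/48 = 546/24 - 24/48 = 22.25.
        z = (W - E[W]) / sqrt(Var[W]) = (8 - 10.5) / 4.7170 = -0.5300.
        Two-sided p = 2*Phi(z) = 0.596113.
Step 6: alpha = 0.1. fail to reject H0.

W+ = 8, W- = 13, W = min = 8, p = 0.596113, fail to reject H0.


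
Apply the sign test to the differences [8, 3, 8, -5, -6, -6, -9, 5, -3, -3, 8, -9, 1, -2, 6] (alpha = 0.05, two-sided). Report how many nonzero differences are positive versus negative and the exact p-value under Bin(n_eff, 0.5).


Step 1: Discard zero differences. Original n = 15; n_eff = number of nonzero differences = 15.
Nonzero differences (with sign): +8, +3, +8, -5, -6, -6, -9, +5, -3, -3, +8, -9, +1, -2, +6
Step 2: Count signs: positive = 7, negative = 8.
Step 3: Under H0: P(positive) = 0.5, so the number of positives S ~ Bin(15, 0.5).
Step 4: Two-sided exact p-value = sum of Bin(15,0.5) probabilities at or below the observed probability = 1.000000.
Step 5: alpha = 0.05. fail to reject H0.

n_eff = 15, pos = 7, neg = 8, p = 1.000000, fail to reject H0.


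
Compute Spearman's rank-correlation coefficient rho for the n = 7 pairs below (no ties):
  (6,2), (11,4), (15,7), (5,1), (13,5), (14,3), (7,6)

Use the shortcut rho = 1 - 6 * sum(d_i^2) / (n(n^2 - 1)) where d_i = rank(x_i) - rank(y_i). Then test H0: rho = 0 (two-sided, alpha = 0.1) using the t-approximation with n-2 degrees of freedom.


Step 1: Rank x and y separately (midranks; no ties here).
rank(x): 6->2, 11->4, 15->7, 5->1, 13->5, 14->6, 7->3
rank(y): 2->2, 4->4, 7->7, 1->1, 5->5, 3->3, 6->6
Step 2: d_i = R_x(i) - R_y(i); compute d_i^2.
  (2-2)^2=0, (4-4)^2=0, (7-7)^2=0, (1-1)^2=0, (5-5)^2=0, (6-3)^2=9, (3-6)^2=9
sum(d^2) = 18.
Step 3: rho = 1 - 6*18 / (7*(7^2 - 1)) = 1 - 108/336 = 0.678571.
Step 4: Under H0, t = rho * sqrt((n-2)/(1-rho^2)) = 2.0657 ~ t(5).
Step 5: Two-sided p-value from the t-distribution with 5 df = 0.093750.
Step 6: alpha = 0.1. reject H0.

rho = 0.6786, p = 0.093750, reject H0 at alpha = 0.1.


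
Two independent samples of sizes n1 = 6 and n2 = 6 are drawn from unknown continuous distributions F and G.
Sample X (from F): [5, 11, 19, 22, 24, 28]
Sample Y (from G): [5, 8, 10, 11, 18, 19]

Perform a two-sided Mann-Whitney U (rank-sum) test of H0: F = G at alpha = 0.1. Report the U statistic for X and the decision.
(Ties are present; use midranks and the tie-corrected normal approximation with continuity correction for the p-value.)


Step 1: Combine and sort all 12 observations; assign midranks.
sorted (value, group): (5,X), (5,Y), (8,Y), (10,Y), (11,X), (11,Y), (18,Y), (19,X), (19,Y), (22,X), (24,X), (28,X)
ranks: 5->1.5, 5->1.5, 8->3, 10->4, 11->5.5, 11->5.5, 18->7, 19->8.5, 19->8.5, 22->10, 24->11, 28->12
Step 2: Rank sum for X: R1 = 1.5 + 5.5 + 8.5 + 10 + 11 + 12 = 48.5.
Step 3: U_X = R1 - n1(n1+1)/2 = 48.5 - 6*7/2 = 48.5 - 21 = 27.5.
       U_Y = n1*n2 - U_X = 36 - 27.5 = 8.5.
Step 4: Ties are present, so use the tie-corrected normal approximation (with continuity correction) for the p-value.
Step 5: p-value = 0.147401; compare to alpha = 0.1. fail to reject H0.

U_X = 27.5, p = 0.147401, fail to reject H0 at alpha = 0.1.


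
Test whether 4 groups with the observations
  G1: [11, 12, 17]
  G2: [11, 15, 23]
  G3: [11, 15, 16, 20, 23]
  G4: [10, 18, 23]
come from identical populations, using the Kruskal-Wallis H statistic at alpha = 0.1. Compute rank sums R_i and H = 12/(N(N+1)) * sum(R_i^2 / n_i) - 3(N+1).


Step 1: Combine all N = 14 observations and assign midranks.
sorted (value, group, rank): (10,G4,1), (11,G1,3), (11,G2,3), (11,G3,3), (12,G1,5), (15,G2,6.5), (15,G3,6.5), (16,G3,8), (17,G1,9), (18,G4,10), (20,G3,11), (23,G2,13), (23,G3,13), (23,G4,13)
Step 2: Sum ranks within each group.
R_1 = 17 (n_1 = 3)
R_2 = 22.5 (n_2 = 3)
R_3 = 41.5 (n_3 = 5)
R_4 = 24 (n_4 = 3)
Step 3: H = 12/(N(N+1)) * sum(R_i^2/n_i) - 3(N+1)
     = 12/(14*15) * (17^2/3 + 22.5^2/3 + 41.5^2/5 + 24^2/3) - 3*15
     = 0.057143 * 801.533 - 45
     = 0.801905.
Step 4: Ties present; correction factor C = 1 - 54/(14^3 - 14) = 0.980220. Corrected H = 0.801905 / 0.980220 = 0.818087.
Step 5: Under H0, H ~ chi^2(3); p-value = 0.845136.
Step 6: alpha = 0.1. fail to reject H0.

H = 0.8181, df = 3, p = 0.845136, fail to reject H0.


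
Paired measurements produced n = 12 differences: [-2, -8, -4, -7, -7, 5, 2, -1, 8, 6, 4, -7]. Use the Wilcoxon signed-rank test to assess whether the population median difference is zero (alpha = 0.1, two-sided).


Step 1: Drop any zero differences (none here) and take |d_i|.
|d| = [2, 8, 4, 7, 7, 5, 2, 1, 8, 6, 4, 7]
Step 2: Midrank |d_i| (ties get averaged ranks).
ranks: |2|->2.5, |8|->11.5, |4|->4.5, |7|->9, |7|->9, |5|->6, |2|->2.5, |1|->1, |8|->11.5, |6|->7, |4|->4.5, |7|->9
Step 3: Attach original signs; sum ranks with positive sign and with negative sign.
W+ = 6 + 2.5 + 11.5 + 7 + 4.5 = 31.5
W- = 2.5 + 11.5 + 4.5 + 9 + 9 + 1 + 9 = 46.5
(Check: W+ + W- = 78 should equal n(n+1)/2 = 78.)
Step 4: Test statistic W = min(W+, W-) = 31.5.
Step 5: Ties in |d|, so use the tie-corrected normal approximation.
        E[W] = n(n+1)/4 = 12*13/4 = 39.
        Tie groups: |d|=2 (t=2), |d|=4 (t=2), |d|=7 (t=3), |d|=8 (t=2); sum(t^3 - t) = 42.
        Var[W] = n(n+1)(2n+1)/24 - sum(t^3-t)/48 = 3900/24 - 42/48 = 161.625.
        z = (W - E[W]) / sqrt(Var[W]) = (31.5 - 39) / 12.7132 = -0.5899.
        Two-sided p = 2*Phi(z) = 0.555232.
Step 6: alpha = 0.1. fail to reject H0.

W+ = 31.5, W- = 46.5, W = min = 31.5, p = 0.555232, fail to reject H0.


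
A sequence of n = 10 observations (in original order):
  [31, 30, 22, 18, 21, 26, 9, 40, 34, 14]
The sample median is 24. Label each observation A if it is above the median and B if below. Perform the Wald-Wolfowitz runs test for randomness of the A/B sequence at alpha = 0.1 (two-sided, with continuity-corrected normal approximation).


Step 1: Compute median = 24; label A = above, B = below.
Labels in order: AABBBABAAB  (n_A = 5, n_B = 5)
Step 2: Count runs R = 6.
Step 3: Under H0 (random ordering), E[R] = 2*n_A*n_B/(n_A+n_B) + 1 = 2*5*5/10 + 1 = 6.0000.
        Var[R] = 2*n_A*n_B*(2*n_A*n_B - n_A - n_B) / ((n_A+n_B)^2 * (n_A+n_B-1)) = 2000/900 = 2.2222.
        SD[R] = 1.4907.
Step 4: R = E[R], so z = 0 with no continuity correction.
Step 5: Two-sided p-value via normal approximation = 2*(1 - Phi(|z|)) = 1.000000.
Step 6: alpha = 0.1. fail to reject H0.

R = 6, z = 0.0000, p = 1.000000, fail to reject H0.


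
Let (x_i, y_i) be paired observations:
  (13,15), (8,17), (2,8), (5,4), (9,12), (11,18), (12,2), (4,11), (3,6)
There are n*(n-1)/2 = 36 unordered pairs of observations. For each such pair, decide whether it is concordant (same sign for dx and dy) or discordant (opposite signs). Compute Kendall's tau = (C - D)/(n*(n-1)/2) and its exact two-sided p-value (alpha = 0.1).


Step 1: Enumerate the 36 unordered pairs (i,j) with i<j and classify each by sign(x_j-x_i) * sign(y_j-y_i).
  (1,2):dx=-5,dy=+2->D; (1,3):dx=-11,dy=-7->C; (1,4):dx=-8,dy=-11->C; (1,5):dx=-4,dy=-3->C
  (1,6):dx=-2,dy=+3->D; (1,7):dx=-1,dy=-13->C; (1,8):dx=-9,dy=-4->C; (1,9):dx=-10,dy=-9->C
  (2,3):dx=-6,dy=-9->C; (2,4):dx=-3,dy=-13->C; (2,5):dx=+1,dy=-5->D; (2,6):dx=+3,dy=+1->C
  (2,7):dx=+4,dy=-15->D; (2,8):dx=-4,dy=-6->C; (2,9):dx=-5,dy=-11->C; (3,4):dx=+3,dy=-4->D
  (3,5):dx=+7,dy=+4->C; (3,6):dx=+9,dy=+10->C; (3,7):dx=+10,dy=-6->D; (3,8):dx=+2,dy=+3->C
  (3,9):dx=+1,dy=-2->D; (4,5):dx=+4,dy=+8->C; (4,6):dx=+6,dy=+14->C; (4,7):dx=+7,dy=-2->D
  (4,8):dx=-1,dy=+7->D; (4,9):dx=-2,dy=+2->D; (5,6):dx=+2,dy=+6->C; (5,7):dx=+3,dy=-10->D
  (5,8):dx=-5,dy=-1->C; (5,9):dx=-6,dy=-6->C; (6,7):dx=+1,dy=-16->D; (6,8):dx=-7,dy=-7->C
  (6,9):dx=-8,dy=-12->C; (7,8):dx=-8,dy=+9->D; (7,9):dx=-9,dy=+4->D; (8,9):dx=-1,dy=-5->C
Step 2: C = 22, D = 14, total pairs = 36.
Step 3: tau = (C - D)/(n(n-1)/2) = (22 - 14)/36 = 0.222222.
Step 4: Exact two-sided p-value (enumerate n! = 362880 permutations of y under H0): p = 0.476709.
Step 5: alpha = 0.1. fail to reject H0.

tau_b = 0.2222 (C=22, D=14), p = 0.476709, fail to reject H0.


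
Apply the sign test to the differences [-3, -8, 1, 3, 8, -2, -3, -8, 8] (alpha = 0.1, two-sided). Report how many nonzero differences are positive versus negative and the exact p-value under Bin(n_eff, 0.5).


Step 1: Discard zero differences. Original n = 9; n_eff = number of nonzero differences = 9.
Nonzero differences (with sign): -3, -8, +1, +3, +8, -2, -3, -8, +8
Step 2: Count signs: positive = 4, negative = 5.
Step 3: Under H0: P(positive) = 0.5, so the number of positives S ~ Bin(9, 0.5).
Step 4: Two-sided exact p-value = sum of Bin(9,0.5) probabilities at or below the observed probability = 1.000000.
Step 5: alpha = 0.1. fail to reject H0.

n_eff = 9, pos = 4, neg = 5, p = 1.000000, fail to reject H0.


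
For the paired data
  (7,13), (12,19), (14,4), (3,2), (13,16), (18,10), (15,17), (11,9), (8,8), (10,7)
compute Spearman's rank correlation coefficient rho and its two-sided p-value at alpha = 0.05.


Step 1: Rank x and y separately (midranks; no ties here).
rank(x): 7->2, 12->6, 14->8, 3->1, 13->7, 18->10, 15->9, 11->5, 8->3, 10->4
rank(y): 13->7, 19->10, 4->2, 2->1, 16->8, 10->6, 17->9, 9->5, 8->4, 7->3
Step 2: d_i = R_x(i) - R_y(i); compute d_i^2.
  (2-7)^2=25, (6-10)^2=16, (8-2)^2=36, (1-1)^2=0, (7-8)^2=1, (10-6)^2=16, (9-9)^2=0, (5-5)^2=0, (3-4)^2=1, (4-3)^2=1
sum(d^2) = 96.
Step 3: rho = 1 - 6*96 / (10*(10^2 - 1)) = 1 - 576/990 = 0.418182.
Step 4: Under H0, t = rho * sqrt((n-2)/(1-rho^2)) = 1.3021 ~ t(8).
Step 5: Two-sided p-value from the t-distribution with 8 df = 0.229113.
Step 6: alpha = 0.05. fail to reject H0.

rho = 0.4182, p = 0.229113, fail to reject H0 at alpha = 0.05.


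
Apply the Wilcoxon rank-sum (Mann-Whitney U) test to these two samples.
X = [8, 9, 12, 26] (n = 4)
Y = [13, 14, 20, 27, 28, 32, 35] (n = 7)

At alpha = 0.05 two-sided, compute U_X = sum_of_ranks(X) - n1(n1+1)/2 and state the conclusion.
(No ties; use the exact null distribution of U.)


Step 1: Combine and sort all 11 observations; assign midranks.
sorted (value, group): (8,X), (9,X), (12,X), (13,Y), (14,Y), (20,Y), (26,X), (27,Y), (28,Y), (32,Y), (35,Y)
ranks: 8->1, 9->2, 12->3, 13->4, 14->5, 20->6, 26->7, 27->8, 28->9, 32->10, 35->11
Step 2: Rank sum for X: R1 = 1 + 2 + 3 + 7 = 13.
Step 3: U_X = R1 - n1(n1+1)/2 = 13 - 4*5/2 = 13 - 10 = 3.
       U_Y = n1*n2 - U_X = 28 - 3 = 25.
Step 4: No ties, so the exact null distribution of U (based on enumerating the C(11,4) = 330 equally likely rank assignments) gives the two-sided p-value.
Step 5: p-value = 0.042424; compare to alpha = 0.05. reject H0.

U_X = 3, p = 0.042424, reject H0 at alpha = 0.05.


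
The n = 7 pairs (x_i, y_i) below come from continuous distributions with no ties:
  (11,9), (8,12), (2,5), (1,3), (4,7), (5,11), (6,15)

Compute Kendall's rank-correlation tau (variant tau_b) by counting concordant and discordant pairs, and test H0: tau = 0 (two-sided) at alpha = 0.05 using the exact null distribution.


Step 1: Enumerate the 21 unordered pairs (i,j) with i<j and classify each by sign(x_j-x_i) * sign(y_j-y_i).
  (1,2):dx=-3,dy=+3->D; (1,3):dx=-9,dy=-4->C; (1,4):dx=-10,dy=-6->C; (1,5):dx=-7,dy=-2->C
  (1,6):dx=-6,dy=+2->D; (1,7):dx=-5,dy=+6->D; (2,3):dx=-6,dy=-7->C; (2,4):dx=-7,dy=-9->C
  (2,5):dx=-4,dy=-5->C; (2,6):dx=-3,dy=-1->C; (2,7):dx=-2,dy=+3->D; (3,4):dx=-1,dy=-2->C
  (3,5):dx=+2,dy=+2->C; (3,6):dx=+3,dy=+6->C; (3,7):dx=+4,dy=+10->C; (4,5):dx=+3,dy=+4->C
  (4,6):dx=+4,dy=+8->C; (4,7):dx=+5,dy=+12->C; (5,6):dx=+1,dy=+4->C; (5,7):dx=+2,dy=+8->C
  (6,7):dx=+1,dy=+4->C
Step 2: C = 17, D = 4, total pairs = 21.
Step 3: tau = (C - D)/(n(n-1)/2) = (17 - 4)/21 = 0.619048.
Step 4: Exact two-sided p-value (enumerate n! = 5040 permutations of y under H0): p = 0.069048.
Step 5: alpha = 0.05. fail to reject H0.

tau_b = 0.6190 (C=17, D=4), p = 0.069048, fail to reject H0.


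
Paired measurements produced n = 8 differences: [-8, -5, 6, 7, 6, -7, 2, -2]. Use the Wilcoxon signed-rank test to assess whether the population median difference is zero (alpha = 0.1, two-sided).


Step 1: Drop any zero differences (none here) and take |d_i|.
|d| = [8, 5, 6, 7, 6, 7, 2, 2]
Step 2: Midrank |d_i| (ties get averaged ranks).
ranks: |8|->8, |5|->3, |6|->4.5, |7|->6.5, |6|->4.5, |7|->6.5, |2|->1.5, |2|->1.5
Step 3: Attach original signs; sum ranks with positive sign and with negative sign.
W+ = 4.5 + 6.5 + 4.5 + 1.5 = 17
W- = 8 + 3 + 6.5 + 1.5 = 19
(Check: W+ + W- = 36 should equal n(n+1)/2 = 36.)
Step 4: Test statistic W = min(W+, W-) = 17.
Step 5: Ties in |d|, so use the tie-corrected normal approximation.
        E[W] = n(n+1)/4 = 8*9/4 = 18.
        Tie groups: |d|=2 (t=2), |d|=6 (t=2), |d|=7 (t=2); sum(t^3 - t) = 18.
        Var[W] = n(n+1)(2n+1)/24 - sum(t^3-t)/48 = 1224/24 - 18/48 = 50.625.
        z = (W - E[W]) / sqrt(Var[W]) = (17 - 18) / 7.1151 = -0.1405.
        Two-sided p = 2*Phi(z) = 0.888229.
Step 6: alpha = 0.1. fail to reject H0.

W+ = 17, W- = 19, W = min = 17, p = 0.888229, fail to reject H0.


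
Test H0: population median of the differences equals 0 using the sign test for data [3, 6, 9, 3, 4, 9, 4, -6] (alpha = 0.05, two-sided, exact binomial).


Step 1: Discard zero differences. Original n = 8; n_eff = number of nonzero differences = 8.
Nonzero differences (with sign): +3, +6, +9, +3, +4, +9, +4, -6
Step 2: Count signs: positive = 7, negative = 1.
Step 3: Under H0: P(positive) = 0.5, so the number of positives S ~ Bin(8, 0.5).
Step 4: Two-sided exact p-value = sum of Bin(8,0.5) probabilities at or below the observed probability = 0.070312.
Step 5: alpha = 0.05. fail to reject H0.

n_eff = 8, pos = 7, neg = 1, p = 0.070312, fail to reject H0.


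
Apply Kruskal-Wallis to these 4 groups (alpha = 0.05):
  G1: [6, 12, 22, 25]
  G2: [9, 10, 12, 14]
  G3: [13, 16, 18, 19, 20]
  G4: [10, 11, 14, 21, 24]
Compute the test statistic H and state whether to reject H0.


Step 1: Combine all N = 18 observations and assign midranks.
sorted (value, group, rank): (6,G1,1), (9,G2,2), (10,G2,3.5), (10,G4,3.5), (11,G4,5), (12,G1,6.5), (12,G2,6.5), (13,G3,8), (14,G2,9.5), (14,G4,9.5), (16,G3,11), (18,G3,12), (19,G3,13), (20,G3,14), (21,G4,15), (22,G1,16), (24,G4,17), (25,G1,18)
Step 2: Sum ranks within each group.
R_1 = 41.5 (n_1 = 4)
R_2 = 21.5 (n_2 = 4)
R_3 = 58 (n_3 = 5)
R_4 = 50 (n_4 = 5)
Step 3: H = 12/(N(N+1)) * sum(R_i^2/n_i) - 3(N+1)
     = 12/(18*19) * (41.5^2/4 + 21.5^2/4 + 58^2/5 + 50^2/5) - 3*19
     = 0.035088 * 1718.92 - 57
     = 3.313158.
Step 4: Ties present; correction factor C = 1 - 18/(18^3 - 18) = 0.996904. Corrected H = 3.313158 / 0.996904 = 3.323447.
Step 5: Under H0, H ~ chi^2(3); p-value = 0.344393.
Step 6: alpha = 0.05. fail to reject H0.

H = 3.3234, df = 3, p = 0.344393, fail to reject H0.


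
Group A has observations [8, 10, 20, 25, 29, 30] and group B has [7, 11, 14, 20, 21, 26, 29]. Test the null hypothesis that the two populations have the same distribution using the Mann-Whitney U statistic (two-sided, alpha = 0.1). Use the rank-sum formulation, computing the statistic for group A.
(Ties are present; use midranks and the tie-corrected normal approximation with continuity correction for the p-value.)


Step 1: Combine and sort all 13 observations; assign midranks.
sorted (value, group): (7,Y), (8,X), (10,X), (11,Y), (14,Y), (20,X), (20,Y), (21,Y), (25,X), (26,Y), (29,X), (29,Y), (30,X)
ranks: 7->1, 8->2, 10->3, 11->4, 14->5, 20->6.5, 20->6.5, 21->8, 25->9, 26->10, 29->11.5, 29->11.5, 30->13
Step 2: Rank sum for X: R1 = 2 + 3 + 6.5 + 9 + 11.5 + 13 = 45.
Step 3: U_X = R1 - n1(n1+1)/2 = 45 - 6*7/2 = 45 - 21 = 24.
       U_Y = n1*n2 - U_X = 42 - 24 = 18.
Step 4: Ties are present, so use the tie-corrected normal approximation (with continuity correction) for the p-value.
Step 5: p-value = 0.720247; compare to alpha = 0.1. fail to reject H0.

U_X = 24, p = 0.720247, fail to reject H0 at alpha = 0.1.


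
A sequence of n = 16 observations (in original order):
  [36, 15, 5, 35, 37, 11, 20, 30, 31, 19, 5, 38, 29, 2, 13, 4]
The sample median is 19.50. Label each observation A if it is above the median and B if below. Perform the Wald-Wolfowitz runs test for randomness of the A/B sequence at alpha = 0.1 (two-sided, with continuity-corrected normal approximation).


Step 1: Compute median = 19.50; label A = above, B = below.
Labels in order: ABBAABAAABBAABBB  (n_A = 8, n_B = 8)
Step 2: Count runs R = 8.
Step 3: Under H0 (random ordering), E[R] = 2*n_A*n_B/(n_A+n_B) + 1 = 2*8*8/16 + 1 = 9.0000.
        Var[R] = 2*n_A*n_B*(2*n_A*n_B - n_A - n_B) / ((n_A+n_B)^2 * (n_A+n_B-1)) = 14336/3840 = 3.7333.
        SD[R] = 1.9322.
Step 4: Continuity-corrected z = (R + 0.5 - E[R]) / SD[R] = (8 + 0.5 - 9.0000) / 1.9322 = -0.2588.
Step 5: Two-sided p-value via normal approximation = 2*(1 - Phi(|z|)) = 0.795809.
Step 6: alpha = 0.1. fail to reject H0.

R = 8, z = -0.2588, p = 0.795809, fail to reject H0.
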